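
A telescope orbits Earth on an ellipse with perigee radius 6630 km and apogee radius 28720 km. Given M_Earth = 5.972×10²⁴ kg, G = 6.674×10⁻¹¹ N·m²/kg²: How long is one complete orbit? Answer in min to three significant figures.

μ = GM = 6.674×10⁻¹¹ × 5.972×10²⁴ = 3.986×10¹⁴ m³/s².
Semi-major axis a = (r_p + r_a)/2 = (6630.0 + 28720)/2 = 17675 km = 1.768×10⁷ m.
By Kepler's third law T = 2π√(a³/μ) = 2π × 3.722×10³ = 2.339×10⁴ s.
= 389.8 min.

T ≈ 390 min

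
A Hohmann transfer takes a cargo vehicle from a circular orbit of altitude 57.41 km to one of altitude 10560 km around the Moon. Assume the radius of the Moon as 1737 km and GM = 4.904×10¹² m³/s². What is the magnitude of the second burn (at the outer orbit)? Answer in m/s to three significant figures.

r₁ = 1737 + 57.41 = 1794.4 km = 1.7944×10⁶ m.
r₂ = 1737 + 10560 = 12297 km = 1.2297×10⁷ m.
Transfer ellipse a_t = (r₁ + r₂)/2 = 7.046×10⁶ m.
At r₁: circular v_c1 = √(μ/r₁) = 1653 m/s; transfer-perilune v_p = √[μ(2/r₁ − 1/a_t)] = 2184 m/s.
At r₂: circular v_c2 = √(μ/r₂) = 631.5 m/s; transfer-apolune v_a = √[μ(2/r₂ − 1/a_t)] = 318.7 m/s.
Δv₂ = v_c2 − v_a = 312.8 m/s.

Δv ≈ 313 m/s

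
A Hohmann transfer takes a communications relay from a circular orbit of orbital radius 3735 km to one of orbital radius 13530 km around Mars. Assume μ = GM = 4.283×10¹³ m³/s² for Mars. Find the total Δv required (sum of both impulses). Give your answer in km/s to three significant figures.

r₁ = 3735 km = 3.735×10⁶ m.
r₂ = 13530 km = 1.353×10⁷ m.
Transfer ellipse a_t = (r₁ + r₂)/2 = 8.632×10⁶ m.
At r₁: circular v_c1 = √(μ/r₁) = 3386 m/s; transfer-periapsis v_p = √[μ(2/r₁ − 1/a_t)] = 4239 m/s.
Δv₁ = v_p − v_c1 = 853.1 m/s.
At r₂: circular v_c2 = √(μ/r₂) = 1779 m/s; transfer-apoapsis v_a = √[μ(2/r₂ − 1/a_t)] = 1170 m/s.
Δv₂ = v_c2 − v_a = 608.9 m/s.
Total Δv = Δv₁ + Δv₂ = 1462 m/s = 1.462 km/s.

Δv_total ≈ 1.46 km/s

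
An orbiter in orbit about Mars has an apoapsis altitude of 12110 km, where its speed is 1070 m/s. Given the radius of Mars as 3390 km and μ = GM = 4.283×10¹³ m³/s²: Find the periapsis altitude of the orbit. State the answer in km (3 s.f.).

periapsis altitude ≈ 660 km

r_a = 3390 + 12110 = 15500 km = 1.550×10⁷ m.
Specific energy ε = v²/2 − μ/r = -2.191×10⁶ J/kg, so a = −μ/(2ε) = 9.775×10⁶ m.
The apsides satisfy r_p + r_a = 2a, so the periapsis radius is 2a − r_a = 4.050×10⁶ m = 4050.2 km.
Periapsis altitude = 4050.2 − 3390 = 660.15 km.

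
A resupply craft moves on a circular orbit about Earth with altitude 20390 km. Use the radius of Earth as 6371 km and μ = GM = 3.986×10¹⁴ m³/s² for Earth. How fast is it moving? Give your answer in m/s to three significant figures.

r = 6371 + 20390 = 26761 km = 2.6761×10⁷ m.
For a circular orbit v = √(μ/r) = √(3.986×10¹⁴ / 2.676×10⁷) = √(1.489×10⁷) = 3859 m/s.

v ≈ 3860 m/s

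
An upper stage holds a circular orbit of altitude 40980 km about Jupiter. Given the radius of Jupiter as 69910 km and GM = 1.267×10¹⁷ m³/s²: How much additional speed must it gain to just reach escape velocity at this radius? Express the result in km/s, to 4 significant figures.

r = 69910 + 40980 = 110890 km = 1.1089×10⁸ m.
Circular speed v_c = √(μ/r) = 33800 m/s.
Escape speed v_esc = √(2μ/r) = √2 × v_c = 47800 m/s.
Δv = v_esc − v_c = 14000 m/s = 14.00 km/s.

Δv ≈ 14.00 km/s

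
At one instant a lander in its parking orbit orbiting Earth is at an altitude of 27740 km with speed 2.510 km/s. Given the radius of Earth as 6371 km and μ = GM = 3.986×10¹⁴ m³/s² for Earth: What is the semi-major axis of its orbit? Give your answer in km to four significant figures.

r = 6371 + 27740 = 34111 km = 3.411×10⁷ m.
Vis-viva rearranged: 1/a = 2/r − v²/μ = 5.863×10⁻⁸ − 1.581×10⁻⁸ = 4.283×10⁻⁸ m⁻¹.
a = 2.335×10⁷ m = 23350 km.

a ≈ 23350 km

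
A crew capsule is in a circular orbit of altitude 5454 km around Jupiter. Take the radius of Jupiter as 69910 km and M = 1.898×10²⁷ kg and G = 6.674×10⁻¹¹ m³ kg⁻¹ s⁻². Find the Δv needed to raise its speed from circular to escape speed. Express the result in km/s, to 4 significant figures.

Δv ≈ 16.98 km/s

μ = GM = 6.674×10⁻¹¹ × 1.898×10²⁷ = 1.267×10¹⁷ m³/s².
r = 69910 + 5454 = 75364 km = 7.5364×10⁷ m.
Circular speed v_c = √(μ/r) = 41000 m/s.
Escape speed v_esc = √(2μ/r) = √2 × v_c = 57980 m/s.
Δv = v_esc − v_c = 16980 m/s = 16.98 km/s.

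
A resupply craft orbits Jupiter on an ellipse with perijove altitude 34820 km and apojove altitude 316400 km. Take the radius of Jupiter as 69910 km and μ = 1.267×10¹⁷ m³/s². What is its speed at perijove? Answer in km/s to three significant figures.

v ≈ 43.6 km/s

r_p = 69910 + 34820 = 104730 km = 1.0473×10⁸ m.
r_a = 69910 + 316400 = 386310 km = 3.8631×10⁸ m.
Semi-major axis a = (r_p + r_a)/2 = 2.4552×10⁵ km = 2.455×10⁸ m.
Vis-viva: v² = μ(2/r − 1/a) = 1.267×10¹⁷ × (1.910×10⁻⁸ − 4.073×10⁻⁹) = 1.904×10⁹ m²/s².
v = 43630 m/s = 43.63 km/s.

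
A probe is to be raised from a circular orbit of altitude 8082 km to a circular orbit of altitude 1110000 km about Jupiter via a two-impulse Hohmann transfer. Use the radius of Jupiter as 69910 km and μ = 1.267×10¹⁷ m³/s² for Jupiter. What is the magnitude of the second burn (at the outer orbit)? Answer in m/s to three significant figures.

Δv ≈ 6710 m/s

r₁ = 69910 + 8082 = 77992 km = 7.7992×10⁷ m.
r₂ = 69910 + 1110000 = 1179900 km = 1.1799×10⁹ m.
Transfer ellipse a_t = (r₁ + r₂)/2 = 6.290×10⁸ m.
At r₁: circular v_c1 = √(μ/r₁) = 40310 m/s; transfer-perijove v_p = √[μ(2/r₁ − 1/a_t)] = 55210 m/s.
At r₂: circular v_c2 = √(μ/r₂) = 10360 m/s; transfer-apojove v_a = √[μ(2/r₂ − 1/a_t)] = 3649 m/s.
Δv₂ = v_c2 − v_a = 6713 m/s.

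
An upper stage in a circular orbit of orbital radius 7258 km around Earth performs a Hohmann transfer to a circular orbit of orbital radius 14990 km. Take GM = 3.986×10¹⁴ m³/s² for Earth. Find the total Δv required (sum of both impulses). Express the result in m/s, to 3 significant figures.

Δv_total ≈ 2180 m/s

r₁ = 7258 km = 7.258×10⁶ m.
r₂ = 14990 km = 1.499×10⁷ m.
Transfer ellipse a_t = (r₁ + r₂)/2 = 1.112×10⁷ m.
At r₁: circular v_c1 = √(μ/r₁) = 7411 m/s; transfer-perigee v_p = √[μ(2/r₁ − 1/a_t)] = 8603 m/s.
Δv₁ = v_p − v_c1 = 1192 m/s.
At r₂: circular v_c2 = √(μ/r₂) = 5157 m/s; transfer-apogee v_a = √[μ(2/r₂ − 1/a_t)] = 4165 m/s.
Δv₂ = v_c2 − v_a = 991.4 m/s.
Total Δv = Δv₁ + Δv₂ = 2183 m/s.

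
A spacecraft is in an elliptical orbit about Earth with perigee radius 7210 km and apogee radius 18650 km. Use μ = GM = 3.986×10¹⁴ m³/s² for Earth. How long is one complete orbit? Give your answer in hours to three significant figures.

T ≈ 4.06 hours

Semi-major axis a = (r_p + r_a)/2 = (7210.0 + 18650)/2 = 12930 km = 1.293×10⁷ m.
By Kepler's third law T = 2π√(a³/μ) = 2π × 2.329×10³ = 1.463×10⁴ s.
= 4.064 hours.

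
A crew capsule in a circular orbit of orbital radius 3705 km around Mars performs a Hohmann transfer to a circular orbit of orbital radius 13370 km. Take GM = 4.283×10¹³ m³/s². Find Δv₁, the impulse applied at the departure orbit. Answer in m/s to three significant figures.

r₁ = 3705 km = 3.705×10⁶ m.
r₂ = 13370 km = 1.337×10⁷ m.
Transfer ellipse a_t = (r₁ + r₂)/2 = 8.538×10⁶ m.
At r₁: circular v_c1 = √(μ/r₁) = 3400 m/s; transfer-periapsis v_p = √[μ(2/r₁ − 1/a_t)] = 4255 m/s.
Δv₁ = v_p − v_c1 = 854.8 m/s.

Δv ≈ 855 m/s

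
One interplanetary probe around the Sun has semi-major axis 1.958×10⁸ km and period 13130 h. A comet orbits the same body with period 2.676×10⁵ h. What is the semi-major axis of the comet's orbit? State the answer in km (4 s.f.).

Kepler's third law: a³ ∝ T², so a₂ = a₁ (T₂/T₁)^(2/3).
T₂/T₁ = 20.38, (T₂/T₁)^(2/3) = 7.461.
a₂ = 1.958×10⁸ × 7.461 = 1.461×10⁹ km.

a₂ ≈ 1.461×10⁹ km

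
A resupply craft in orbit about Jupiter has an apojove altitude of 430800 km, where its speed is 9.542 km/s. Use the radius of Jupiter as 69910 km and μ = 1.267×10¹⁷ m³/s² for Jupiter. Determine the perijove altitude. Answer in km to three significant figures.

r_a = 69910 + 430800 = 5.0071×10⁵ km = 5.007×10⁸ m.
Specific energy ε = v²/2 − μ/r = -2.075×10⁸ J/kg, so a = −μ/(2ε) = 3.053×10⁸ m.
The apsides satisfy r_p + r_a = 2a, so the perijove radius is 2a − r_a = 1.098×10⁸ m = 1.0985×10⁵ km.
Perijove altitude = 1.0985×10⁵ − 69910 = 39936 km.

perijove altitude ≈ 39900 km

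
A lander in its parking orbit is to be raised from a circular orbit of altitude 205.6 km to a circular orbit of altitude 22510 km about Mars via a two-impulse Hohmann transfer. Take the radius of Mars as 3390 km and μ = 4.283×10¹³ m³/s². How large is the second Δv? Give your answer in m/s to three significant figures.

Δv ≈ 651 m/s

r₁ = 3390 + 205.6 = 3595.6 km = 3.5956×10⁶ m.
r₂ = 3390 + 22510 = 25900 km = 2.5900×10⁷ m.
Transfer ellipse a_t = (r₁ + r₂)/2 = 1.475×10⁷ m.
At r₁: circular v_c1 = √(μ/r₁) = 3451 m/s; transfer-periapsis v_p = √[μ(2/r₁ − 1/a_t)] = 4574 m/s.
At r₂: circular v_c2 = √(μ/r₂) = 1286 m/s; transfer-apoapsis v_a = √[μ(2/r₂ − 1/a_t)] = 635.0 m/s.
Δv₂ = v_c2 − v_a = 651.0 m/s.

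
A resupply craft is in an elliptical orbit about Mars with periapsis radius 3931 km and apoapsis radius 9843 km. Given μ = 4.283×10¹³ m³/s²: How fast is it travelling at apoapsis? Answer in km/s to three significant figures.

v ≈ 1.58 km/s

Semi-major axis a = (r_p + r_a)/2 = 6887.0 km = 6.887×10⁶ m.
Vis-viva: v² = μ(2/r − 1/a) = 4.283×10¹³ × (2.032×10⁻⁷ − 1.452×10⁻⁷) = 2.484×10⁶ m²/s².
v = 1576 m/s = 1.576 km/s.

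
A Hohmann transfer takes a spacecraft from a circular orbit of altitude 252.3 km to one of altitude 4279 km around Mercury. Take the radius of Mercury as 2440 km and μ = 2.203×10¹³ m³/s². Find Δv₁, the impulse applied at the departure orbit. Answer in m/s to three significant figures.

Δv ≈ 558 m/s

r₁ = 2440 + 252.3 = 2692.3 km = 2.6923×10⁶ m.
r₂ = 2440 + 4279 = 6719.0 km = 6.7190×10⁶ m.
Transfer ellipse a_t = (r₁ + r₂)/2 = 4.706×10⁶ m.
At r₁: circular v_c1 = √(μ/r₁) = 2861 m/s; transfer-periherm v_p = √[μ(2/r₁ − 1/a_t)] = 3418 m/s.
Δv₁ = v_p − v_c1 = 557.6 m/s.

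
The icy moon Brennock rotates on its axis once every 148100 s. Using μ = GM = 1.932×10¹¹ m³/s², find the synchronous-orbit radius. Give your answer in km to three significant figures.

r_sync ≈ 4750 km

A synchronous orbit has period T, so by Kepler's third law a = (μT²/4π²)^(1/3).
μT²/4π² = 1.932×10¹¹ × (1.481×10⁵)² / 39.48 = 1.073×10²⁰ m³.
a = 4.752×10⁶ m = 4752.5 km.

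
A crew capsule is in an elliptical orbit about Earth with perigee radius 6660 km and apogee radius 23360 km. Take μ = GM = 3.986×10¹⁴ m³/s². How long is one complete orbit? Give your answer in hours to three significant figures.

T ≈ 5.08 hours

Semi-major axis a = (r_p + r_a)/2 = (6660.0 + 23360)/2 = 15010 km = 1.501×10⁷ m.
By Kepler's third law T = 2π√(a³/μ) = 2π × 2.913×10³ = 1.830×10⁴ s.
= 5.084 hours.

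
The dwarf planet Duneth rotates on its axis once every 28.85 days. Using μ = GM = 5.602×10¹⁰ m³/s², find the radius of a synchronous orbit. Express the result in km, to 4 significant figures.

T = 28.85 days = 2.493×10⁶ s.
A synchronous orbit has period T, so by Kepler's third law a = (μT²/4π²)^(1/3).
μT²/4π² = 5.602×10¹⁰ × (2.493×10⁶)² / 39.48 = 8.817×10²¹ m³.
a = 2.066×10⁷ m = 20659 km.

r_sync ≈ 20660 km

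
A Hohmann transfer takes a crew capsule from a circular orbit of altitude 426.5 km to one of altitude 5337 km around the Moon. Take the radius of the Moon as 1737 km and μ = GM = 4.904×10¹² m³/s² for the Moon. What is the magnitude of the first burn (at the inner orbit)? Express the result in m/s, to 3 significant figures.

Δv ≈ 358 m/s

r₁ = 1737 + 426.5 = 2163.5 km = 2.1635×10⁶ m.
r₂ = 1737 + 5337 = 7074.0 km = 7.0740×10⁶ m.
Transfer ellipse a_t = (r₁ + r₂)/2 = 4.619×10⁶ m.
At r₁: circular v_c1 = √(μ/r₁) = 1506 m/s; transfer-perilune v_p = √[μ(2/r₁ − 1/a_t)] = 1863 m/s.
Δv₁ = v_p − v_c1 = 357.7 m/s.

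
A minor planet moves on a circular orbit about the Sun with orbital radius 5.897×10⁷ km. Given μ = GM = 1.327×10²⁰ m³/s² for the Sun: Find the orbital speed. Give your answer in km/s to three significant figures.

r = 5.897×10⁷ km = 5.897×10¹⁰ m.
For a circular orbit v = √(μ/r) = √(1.327×10²⁰ / 5.897×10¹⁰) = √(2.250×10⁹) = 47440 m/s.
That is 47.44 km/s.

v ≈ 47.4 km/s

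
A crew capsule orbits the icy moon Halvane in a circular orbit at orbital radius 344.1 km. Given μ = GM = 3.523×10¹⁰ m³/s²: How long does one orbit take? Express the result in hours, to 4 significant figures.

r = 344.1 km = 3.441×10⁵ m.
Kepler's third law: T = 2π√(r³/μ) = 2π√((3.441×10⁵)³ / 3.523×10¹⁰).
r³/μ = 1.156×10⁶ s², so T = 2π × 1.075×10³ = 6.757×10³ s.
Converting: 6.757×10³ s ÷ 3600 = 1.877 hours.

T ≈ 1.877 hours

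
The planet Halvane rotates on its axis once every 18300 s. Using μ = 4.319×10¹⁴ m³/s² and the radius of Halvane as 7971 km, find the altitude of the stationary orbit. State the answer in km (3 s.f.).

A synchronous orbit has period T, so by Kepler's third law a = (μT²/4π²)^(1/3).
μT²/4π² = 4.319×10¹⁴ × (1.830×10⁴)² / 39.48 = 3.664×10²¹ m³.
a = 1.542×10⁷ m = 15416 km.
Altitude h = a − R = 15416 − 7971 = 7445.1 km.

h_sync ≈ 7450 km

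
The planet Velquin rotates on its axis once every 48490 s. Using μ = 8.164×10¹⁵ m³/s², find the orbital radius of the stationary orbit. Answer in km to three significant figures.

A synchronous orbit has period T, so by Kepler's third law a = (μT²/4π²)^(1/3).
μT²/4π² = 8.164×10¹⁵ × (4.849×10⁴)² / 39.48 = 4.862×10²³ m³.
a = 7.863×10⁷ m = 78635 km.

r_sync ≈ 78600 km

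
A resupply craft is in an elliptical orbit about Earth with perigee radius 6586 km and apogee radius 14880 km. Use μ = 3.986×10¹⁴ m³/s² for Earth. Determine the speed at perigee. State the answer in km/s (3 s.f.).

v ≈ 9.16 km/s

Semi-major axis a = (r_p + r_a)/2 = 10733 km = 1.073×10⁷ m.
Vis-viva: v² = μ(2/r − 1/a) = 3.986×10¹⁴ × (3.037×10⁻⁷ − 9.317×10⁻⁸) = 8.391×10⁷ m²/s².
v = 9160 m/s = 9.160 km/s.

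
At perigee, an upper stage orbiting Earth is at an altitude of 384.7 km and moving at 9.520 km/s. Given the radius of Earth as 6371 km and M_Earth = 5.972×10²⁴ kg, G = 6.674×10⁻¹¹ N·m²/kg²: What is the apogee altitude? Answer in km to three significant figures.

apogee altitude ≈ 16000 km

μ = GM = 6.674×10⁻¹¹ × 5.972×10²⁴ = 3.986×10¹⁴ m³/s².
r_p = 6371 + 384.7 = 6755.7 km = 6.756×10⁶ m.
Specific energy ε = v²/2 − μ/r = -1.368×10⁷ J/kg, so a = −μ/(2ε) = 1.456×10⁷ m.
The apsides satisfy r_p + r_a = 2a, so the apogee radius is 2a − r_p = 2.237×10⁷ m = 22374 km.
Apogee altitude = 22374 − 6371 = 16003 km.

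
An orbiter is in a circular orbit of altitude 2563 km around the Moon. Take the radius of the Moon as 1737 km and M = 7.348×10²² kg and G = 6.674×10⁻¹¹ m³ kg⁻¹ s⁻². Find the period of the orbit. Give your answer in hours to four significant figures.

T ≈ 7.028 hours

μ = GM = 6.674×10⁻¹¹ × 7.348×10²² = 4.904×10¹² m³/s².
r = 1737 + 2563 = 4300.0 km = 4.3000×10⁶ m.
Kepler's third law: T = 2π√(r³/μ) = 2π√((4.300×10⁶)³ / 4.904×10¹²).
r³/μ = 1.621×10⁷ s², so T = 2π × 4.026×10³ = 2.530×10⁴ s.
Converting: 2.530×10⁴ s ÷ 3600 = 7.028 hours.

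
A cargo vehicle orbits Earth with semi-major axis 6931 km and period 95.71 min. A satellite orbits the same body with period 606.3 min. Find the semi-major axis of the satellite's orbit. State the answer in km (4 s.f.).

a₂ ≈ 23730 km

Kepler's third law: a³ ∝ T², so a₂ = a₁ (T₂/T₁)^(2/3).
T₂/T₁ = 6.335, (T₂/T₁)^(2/3) = 3.424.
a₂ = 6931 × 3.424 = 23730 km.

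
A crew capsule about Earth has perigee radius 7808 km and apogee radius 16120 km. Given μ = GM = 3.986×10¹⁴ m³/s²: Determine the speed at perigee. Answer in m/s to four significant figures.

v ≈ 8294 m/s

Semi-major axis a = (r_p + r_a)/2 = 11964 km = 1.196×10⁷ m.
Vis-viva: v² = μ(2/r − 1/a) = 3.986×10¹⁴ × (2.561×10⁻⁷ − 8.358×10⁻⁸) = 6.878×10⁷ m²/s².
v = 8294 m/s.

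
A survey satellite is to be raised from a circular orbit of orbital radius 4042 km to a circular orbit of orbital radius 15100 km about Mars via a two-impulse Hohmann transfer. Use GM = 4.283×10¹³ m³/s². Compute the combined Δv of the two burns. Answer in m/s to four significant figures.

Δv_total ≈ 1423 m/s

r₁ = 4042 km = 4.042×10⁶ m.
r₂ = 15100 km = 1.510×10⁷ m.
Transfer ellipse a_t = (r₁ + r₂)/2 = 9.571×10⁶ m.
At r₁: circular v_c1 = √(μ/r₁) = 3255 m/s; transfer-periapsis v_p = √[μ(2/r₁ − 1/a_t)] = 4089 m/s.
Δv₁ = v_p − v_c1 = 833.5 m/s.
At r₂: circular v_c2 = √(μ/r₂) = 1684 m/s; transfer-apoapsis v_a = √[μ(2/r₂ − 1/a_t)] = 1094 m/s.
Δv₂ = v_c2 − v_a = 589.7 m/s.
Total Δv = Δv₁ + Δv₂ = 1423 m/s.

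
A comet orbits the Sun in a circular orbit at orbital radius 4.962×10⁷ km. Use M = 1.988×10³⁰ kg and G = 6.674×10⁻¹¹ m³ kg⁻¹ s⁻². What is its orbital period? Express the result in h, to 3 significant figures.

T ≈ 1670 h

μ = GM = 6.674×10⁻¹¹ × 1.988×10³⁰ = 1.327×10²⁰ m³/s².
r = 4.962×10⁷ km = 4.962×10¹⁰ m.
Kepler's third law: T = 2π√(r³/μ) = 2π√((4.962×10¹⁰)³ / 1.327×10²⁰).
r³/μ = 9.208×10¹¹ s², so T = 2π × 9.596×10⁵ = 6.029×10⁶ s.
Converting: 6.029×10⁶ s ÷ 3600 = 1675 h.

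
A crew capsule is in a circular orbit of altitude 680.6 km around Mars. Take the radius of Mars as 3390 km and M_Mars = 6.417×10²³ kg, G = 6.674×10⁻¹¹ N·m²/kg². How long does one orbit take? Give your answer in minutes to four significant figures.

μ = GM = 6.674×10⁻¹¹ × 6.417×10²³ = 4.283×10¹³ m³/s².
r = 3390 + 680.6 = 4070.6 km = 4.0706×10⁶ m.
Kepler's third law: T = 2π√(r³/μ) = 2π√((4.071×10⁶)³ / 4.283×10¹³).
r³/μ = 1.575×10⁶ s², so T = 2π × 1.255×10³ = 7.885×10³ s.
Converting: 7.885×10³ s ÷ 60.00 = 131.4 minutes.

T ≈ 131.4 minutes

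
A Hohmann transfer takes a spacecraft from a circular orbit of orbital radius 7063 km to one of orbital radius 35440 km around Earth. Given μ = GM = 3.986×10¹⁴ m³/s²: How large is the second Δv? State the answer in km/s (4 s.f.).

Δv ≈ 1.420 km/s

r₁ = 7063 km = 7.063×10⁶ m.
r₂ = 35440 km = 3.544×10⁷ m.
Transfer ellipse a_t = (r₁ + r₂)/2 = 2.125×10⁷ m.
At r₁: circular v_c1 = √(μ/r₁) = 7512 m/s; transfer-perigee v_p = √[μ(2/r₁ − 1/a_t)] = 9701 m/s.
At r₂: circular v_c2 = √(μ/r₂) = 3354 m/s; transfer-apogee v_a = √[μ(2/r₂ − 1/a_t)] = 1933 m/s.
Δv₂ = v_c2 − v_a = 1420 m/s.
= 1.420 km/s.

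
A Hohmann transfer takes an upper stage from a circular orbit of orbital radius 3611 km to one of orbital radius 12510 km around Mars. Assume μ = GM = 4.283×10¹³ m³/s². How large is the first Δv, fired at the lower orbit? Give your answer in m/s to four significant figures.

r₁ = 3611 km = 3.611×10⁶ m.
r₂ = 12510 km = 1.251×10⁷ m.
Transfer ellipse a_t = (r₁ + r₂)/2 = 8.060×10⁶ m.
At r₁: circular v_c1 = √(μ/r₁) = 3444 m/s; transfer-periapsis v_p = √[μ(2/r₁ − 1/a_t)] = 4291 m/s.
Δv₁ = v_p − v_c1 = 846.5 m/s.

Δv ≈ 846.5 m/s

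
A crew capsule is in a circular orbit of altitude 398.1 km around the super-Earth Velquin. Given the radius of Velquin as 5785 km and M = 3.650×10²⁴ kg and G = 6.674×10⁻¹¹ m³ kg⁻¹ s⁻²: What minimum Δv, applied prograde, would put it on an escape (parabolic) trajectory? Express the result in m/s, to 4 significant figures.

μ = GM = 6.674×10⁻¹¹ × 3.650×10²⁴ = 2.436×10¹⁴ m³/s².
r = 5785 + 398.1 = 6183.1 km = 6.1831×10⁶ m.
Circular speed v_c = √(μ/r) = 6277 m/s.
Escape speed v_esc = √(2μ/r) = √2 × v_c = 8877 m/s.
Δv = v_esc − v_c = 2600 m/s.

Δv ≈ 2600 m/s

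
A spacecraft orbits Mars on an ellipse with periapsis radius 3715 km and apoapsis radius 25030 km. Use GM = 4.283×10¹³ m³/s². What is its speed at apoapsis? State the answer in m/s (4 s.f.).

Semi-major axis a = (r_p + r_a)/2 = 14372 km = 1.437×10⁷ m.
Vis-viva: v² = μ(2/r − 1/a) = 4.283×10¹³ × (7.990×10⁻⁸ − 6.958×10⁻⁸) = 4.423×10⁵ m²/s².
v = 665.1 m/s.

v ≈ 665.1 m/s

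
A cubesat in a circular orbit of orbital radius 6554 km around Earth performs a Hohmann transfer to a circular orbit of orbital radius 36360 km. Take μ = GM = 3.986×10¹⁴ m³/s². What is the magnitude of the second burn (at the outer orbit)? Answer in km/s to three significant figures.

r₁ = 6554 km = 6.554×10⁶ m.
r₂ = 36360 km = 3.636×10⁷ m.
Transfer ellipse a_t = (r₁ + r₂)/2 = 2.146×10⁷ m.
At r₁: circular v_c1 = √(μ/r₁) = 7799 m/s; transfer-perigee v_p = √[μ(2/r₁ − 1/a_t)] = 10150 m/s.
At r₂: circular v_c2 = √(μ/r₂) = 3311 m/s; transfer-apogee v_a = √[μ(2/r₂ − 1/a_t)] = 1830 m/s.
Δv₂ = v_c2 − v_a = 1481 m/s.
= 1.481 km/s.

Δv ≈ 1.48 km/s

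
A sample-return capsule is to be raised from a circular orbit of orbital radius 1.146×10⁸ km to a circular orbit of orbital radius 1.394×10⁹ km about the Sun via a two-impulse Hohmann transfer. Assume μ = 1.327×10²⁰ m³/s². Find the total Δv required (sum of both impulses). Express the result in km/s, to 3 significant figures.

r₁ = 1.146×10⁸ km = 1.146×10¹¹ m.
r₂ = 1.394×10⁹ km = 1.394×10¹² m.
Transfer ellipse a_t = (r₁ + r₂)/2 = 7.543×10¹¹ m.
At r₁: circular v_c1 = √(μ/r₁) = 34030 m/s; transfer-perihelion v_p = √[μ(2/r₁ − 1/a_t)] = 46260 m/s.
Δv₁ = v_p − v_c1 = 12230 m/s.
At r₂: circular v_c2 = √(μ/r₂) = 9757 m/s; transfer-aphelion v_a = √[μ(2/r₂ − 1/a_t)] = 3803 m/s.
Δv₂ = v_c2 − v_a = 5954 m/s.
Total Δv = Δv₁ + Δv₂ = 18180 m/s = 18.18 km/s.

Δv_total ≈ 18.2 km/s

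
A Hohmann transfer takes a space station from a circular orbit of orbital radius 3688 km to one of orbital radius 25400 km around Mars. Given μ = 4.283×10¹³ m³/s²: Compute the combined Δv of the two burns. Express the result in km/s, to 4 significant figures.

Δv_total ≈ 1.740 km/s

r₁ = 3688 km = 3.688×10⁶ m.
r₂ = 25400 km = 2.540×10⁷ m.
Transfer ellipse a_t = (r₁ + r₂)/2 = 1.454×10⁷ m.
At r₁: circular v_c1 = √(μ/r₁) = 3408 m/s; transfer-periapsis v_p = √[μ(2/r₁ − 1/a_t)] = 4504 m/s.
Δv₁ = v_p − v_c1 = 1096 m/s.
At r₂: circular v_c2 = √(μ/r₂) = 1299 m/s; transfer-apoapsis v_a = √[μ(2/r₂ − 1/a_t)] = 653.9 m/s.
Δv₂ = v_c2 − v_a = 644.6 m/s.
Total Δv = Δv₁ + Δv₂ = 1740 m/s = 1.740 km/s.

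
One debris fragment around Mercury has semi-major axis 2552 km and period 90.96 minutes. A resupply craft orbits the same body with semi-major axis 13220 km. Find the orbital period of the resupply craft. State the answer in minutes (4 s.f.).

Kepler's third law: T² ∝ a³, so T₂ = T₁ (a₂/a₁)^(3/2).
a₂/a₁ = 5.180, (a₂/a₁)^(3/2) = 11.79.
T₂ = 90.96 × 11.79 = 1072 minutes.

T₂ ≈ 1072 minutes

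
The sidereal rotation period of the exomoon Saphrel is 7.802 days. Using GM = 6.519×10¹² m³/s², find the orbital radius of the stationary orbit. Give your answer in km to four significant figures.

T = 7.802 days = 6.741×10⁵ s.
A synchronous orbit has period T, so by Kepler's third law a = (μT²/4π²)^(1/3).
μT²/4π² = 6.519×10¹² × (6.741×10⁵)² / 39.48 = 7.503×10²² m³.
a = 4.218×10⁷ m = 42178 km.

r_sync ≈ 42180 km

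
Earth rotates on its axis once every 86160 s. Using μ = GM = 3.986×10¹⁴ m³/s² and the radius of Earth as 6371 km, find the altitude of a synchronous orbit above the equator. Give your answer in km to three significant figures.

A synchronous orbit has period T, so by Kepler's third law a = (μT²/4π²)^(1/3).
μT²/4π² = 3.986×10¹⁴ × (8.616×10⁴)² / 39.48 = 7.495×10²² m³.
a = 4.216×10⁷ m = 42163 km.
Altitude h = a − R = 42163 − 6371 = 35792 km.

h_sync ≈ 35800 km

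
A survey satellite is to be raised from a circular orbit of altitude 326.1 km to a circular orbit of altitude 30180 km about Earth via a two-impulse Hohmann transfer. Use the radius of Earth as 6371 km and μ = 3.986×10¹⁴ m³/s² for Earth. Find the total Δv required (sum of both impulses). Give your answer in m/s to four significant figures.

r₁ = 6371 + 326.1 = 6697.1 km = 6.6971×10⁶ m.
r₂ = 6371 + 30180 = 36551 km = 3.6551×10⁷ m.
Transfer ellipse a_t = (r₁ + r₂)/2 = 2.162×10⁷ m.
At r₁: circular v_c1 = √(μ/r₁) = 7715 m/s; transfer-perigee v_p = √[μ(2/r₁ − 1/a_t)] = 10030 m/s.
Δv₁ = v_p − v_c1 = 2315 m/s.
At r₂: circular v_c2 = √(μ/r₂) = 3302 m/s; transfer-apogee v_a = √[μ(2/r₂ − 1/a_t)] = 1838 m/s.
Δv₂ = v_c2 − v_a = 1465 m/s.
Total Δv = Δv₁ + Δv₂ = 3780 m/s.

Δv_total ≈ 3780 m/s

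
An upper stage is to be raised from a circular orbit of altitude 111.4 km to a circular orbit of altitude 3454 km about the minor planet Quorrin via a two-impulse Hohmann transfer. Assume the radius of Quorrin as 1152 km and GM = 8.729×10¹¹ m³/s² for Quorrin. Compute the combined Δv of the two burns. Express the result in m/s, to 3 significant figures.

r₁ = 1152 + 111.4 = 1263.4 km = 1.2634×10⁶ m.
r₂ = 1152 + 3454 = 4606.0 km = 4.6060×10⁶ m.
Transfer ellipse a_t = (r₁ + r₂)/2 = 2.935×10⁶ m.
At r₁: circular v_c1 = √(μ/r₁) = 831.2 m/s; transfer-periapsis v_p = √[μ(2/r₁ − 1/a_t)] = 1041 m/s.
Δv₁ = v_p − v_c1 = 210.1 m/s.
At r₂: circular v_c2 = √(μ/r₂) = 435.3 m/s; transfer-apoapsis v_a = √[μ(2/r₂ − 1/a_t)] = 285.6 m/s.
Δv₂ = v_c2 − v_a = 149.7 m/s.
Total Δv = Δv₁ + Δv₂ = 359.8 m/s.

Δv_total ≈ 360 m/s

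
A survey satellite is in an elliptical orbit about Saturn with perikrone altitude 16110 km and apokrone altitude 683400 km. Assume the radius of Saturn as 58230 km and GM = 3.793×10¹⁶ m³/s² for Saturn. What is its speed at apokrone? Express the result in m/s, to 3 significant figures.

v ≈ 3050 m/s

r_p = 58230 + 16110 = 74340 km = 7.4340×10⁷ m.
r_a = 58230 + 683400 = 741630 km = 7.4163×10⁸ m.
Semi-major axis a = (r_p + r_a)/2 = 4.0798×10⁵ km = 4.080×10⁸ m.
Vis-viva: v² = μ(2/r − 1/a) = 3.793×10¹⁶ × (2.697×10⁻⁹ − 2.451×10⁻⁹) = 9.319×10⁶ m²/s².
v = 3053 m/s.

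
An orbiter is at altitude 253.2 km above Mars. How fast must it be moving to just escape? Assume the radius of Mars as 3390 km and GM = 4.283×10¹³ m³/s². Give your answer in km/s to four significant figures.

v_esc ≈ 4.849 km/s

r = 3390 + 253.2 = 3643.2 km = 3.6432×10⁶ m.
Escape speed v_esc = √(2μ/r) = √(2 × 4.283×10¹³ / 3.643×10⁶) = √(2.351×10⁷) = 4849 m/s.
= 4.849 km/s.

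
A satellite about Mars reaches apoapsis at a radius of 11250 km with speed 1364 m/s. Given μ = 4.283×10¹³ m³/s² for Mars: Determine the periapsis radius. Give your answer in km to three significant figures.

r_a = 1.125×10⁷ m.
Specific energy ε = v²/2 − μ/r = -2.877×10⁶ J/kg, so a = −μ/(2ε) = 7.444×10⁶ m.
The apsides satisfy r_p + r_a = 2a, so the periapsis radius is 2a − r_a = 3.638×10⁶ m = 3637.7 km.

periapsis radius ≈ 3640 km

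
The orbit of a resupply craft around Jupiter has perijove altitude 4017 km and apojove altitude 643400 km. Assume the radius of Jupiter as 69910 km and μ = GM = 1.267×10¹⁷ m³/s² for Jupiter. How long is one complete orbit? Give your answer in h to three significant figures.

T ≈ 38.3 h

r_p = 69910 + 4017 = 73927 km = 7.3927×10⁷ m.
r_a = 69910 + 643400 = 713310 km = 7.1331×10⁸ m.
Semi-major axis a = (r_p + r_a)/2 = (73927 + 7.1331×10⁵)/2 = 3.9362×10⁵ km = 3.936×10⁸ m.
By Kepler's third law T = 2π√(a³/μ) = 2π × 2.194×10⁴ = 1.378×10⁵ s.
= 38.29 h.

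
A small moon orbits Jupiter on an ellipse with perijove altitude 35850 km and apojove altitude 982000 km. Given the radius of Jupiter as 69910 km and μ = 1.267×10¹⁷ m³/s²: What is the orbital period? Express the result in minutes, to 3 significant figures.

T ≈ 4100 minutes

r_p = 69910 + 35850 = 105760 km = 1.0576×10⁸ m.
r_a = 69910 + 982000 = 1051900 km = 1.0519×10⁹ m.
Semi-major axis a = (r_p + r_a)/2 = (1.0576×10⁵ + 1.0519×10⁶)/2 = 5.7884×10⁵ km = 5.788×10⁸ m.
By Kepler's third law T = 2π√(a³/μ) = 2π × 3.912×10⁴ = 2.458×10⁵ s.
= 4097 minutes.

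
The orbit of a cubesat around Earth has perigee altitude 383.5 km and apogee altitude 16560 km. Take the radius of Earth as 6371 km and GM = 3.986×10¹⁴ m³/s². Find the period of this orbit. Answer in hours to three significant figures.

r_p = 6371 + 383.5 = 6754.5 km = 6.7545×10⁶ m.
r_a = 6371 + 16560 = 22931 km = 2.2931×10⁷ m.
Semi-major axis a = (r_p + r_a)/2 = (6754.5 + 22931)/2 = 14843 km = 1.484×10⁷ m.
By Kepler's third law T = 2π√(a³/μ) = 2π × 2.864×10³ = 1.800×10⁴ s.
= 4.999 hours.

T ≈ 5.00 hours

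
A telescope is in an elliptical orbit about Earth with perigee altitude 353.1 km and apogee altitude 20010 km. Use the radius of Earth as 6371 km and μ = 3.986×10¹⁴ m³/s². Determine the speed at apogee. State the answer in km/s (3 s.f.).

v ≈ 2.48 km/s

r_p = 6371 + 353.1 = 6724.1 km = 6.7241×10⁶ m.
r_a = 6371 + 20010 = 26381 km = 2.6381×10⁷ m.
Semi-major axis a = (r_p + r_a)/2 = 16553 km = 1.655×10⁷ m.
Vis-viva: v² = μ(2/r − 1/a) = 3.986×10¹⁴ × (7.581×10⁻⁸ − 6.041×10⁻⁸) = 6.138×10⁶ m²/s².
v = 2477 m/s = 2.477 km/s.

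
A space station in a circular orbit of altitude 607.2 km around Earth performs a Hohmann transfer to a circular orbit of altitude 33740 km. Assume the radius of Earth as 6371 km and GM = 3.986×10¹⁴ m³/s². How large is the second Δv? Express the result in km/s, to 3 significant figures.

Δv ≈ 1.44 km/s

r₁ = 6371 + 607.2 = 6978.2 km = 6.9782×10⁶ m.
r₂ = 6371 + 33740 = 40111 km = 4.0111×10⁷ m.
Transfer ellipse a_t = (r₁ + r₂)/2 = 2.354×10⁷ m.
At r₁: circular v_c1 = √(μ/r₁) = 7558 m/s; transfer-perigee v_p = √[μ(2/r₁ − 1/a_t)] = 9865 m/s.
At r₂: circular v_c2 = √(μ/r₂) = 3152 m/s; transfer-apogee v_a = √[μ(2/r₂ − 1/a_t)] = 1716 m/s.
Δv₂ = v_c2 − v_a = 1436 m/s.
= 1.436 km/s.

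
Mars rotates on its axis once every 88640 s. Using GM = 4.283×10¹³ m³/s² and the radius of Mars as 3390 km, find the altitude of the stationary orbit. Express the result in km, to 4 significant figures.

A synchronous orbit has period T, so by Kepler's third law a = (μT²/4π²)^(1/3).
μT²/4π² = 4.283×10¹³ × (8.864×10⁴)² / 39.48 = 8.524×10²¹ m³.
a = 2.043×10⁷ m = 20428 km.
Altitude h = a − R = 20428 − 3390 = 17038 km.

h_sync ≈ 17040 km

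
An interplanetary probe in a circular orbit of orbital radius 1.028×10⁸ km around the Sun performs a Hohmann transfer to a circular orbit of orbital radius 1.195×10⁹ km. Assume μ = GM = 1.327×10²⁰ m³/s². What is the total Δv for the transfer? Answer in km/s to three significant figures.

r₁ = 1.028×10⁸ km = 1.028×10¹¹ m.
r₂ = 1.195×10⁹ km = 1.195×10¹² m.
Transfer ellipse a_t = (r₁ + r₂)/2 = 6.489×10¹¹ m.
At r₁: circular v_c1 = √(μ/r₁) = 35930 m/s; transfer-perihelion v_p = √[μ(2/r₁ − 1/a_t)] = 48760 m/s.
Δv₁ = v_p − v_c1 = 12830 m/s.
At r₂: circular v_c2 = √(μ/r₂) = 10540 m/s; transfer-aphelion v_a = √[μ(2/r₂ − 1/a_t)] = 4194 m/s.
Δv₂ = v_c2 − v_a = 6344 m/s.
Total Δv = Δv₁ + Δv₂ = 19170 m/s = 19.17 km/s.

Δv_total ≈ 19.2 km/s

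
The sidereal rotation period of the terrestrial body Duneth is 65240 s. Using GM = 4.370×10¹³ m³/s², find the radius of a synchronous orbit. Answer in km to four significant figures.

r_sync ≈ 16760 km

A synchronous orbit has period T, so by Kepler's third law a = (μT²/4π²)^(1/3).
μT²/4π² = 4.370×10¹³ × (6.524×10⁴)² / 39.48 = 4.711×10²¹ m³.
a = 1.676×10⁷ m = 16764 km.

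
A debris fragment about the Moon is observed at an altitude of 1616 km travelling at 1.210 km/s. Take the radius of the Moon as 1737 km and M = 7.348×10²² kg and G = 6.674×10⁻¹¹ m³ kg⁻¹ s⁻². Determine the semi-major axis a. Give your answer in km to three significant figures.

μ = GM = 6.674×10⁻¹¹ × 7.348×10²² = 4.904×10¹² m³/s².
r = 1737 + 1616 = 3353.0 km = 3.353×10⁶ m.
Specific orbital energy ε = v²/2 − μ/r = (1210)²/2 − 4.904×10¹²/3.353×10⁶ = -7.305×10⁵ J/kg.
Since ε = −μ/(2a), a = −μ/(2ε) = 3.356×10⁶ m = 3356.5 km.

a ≈ 3360 km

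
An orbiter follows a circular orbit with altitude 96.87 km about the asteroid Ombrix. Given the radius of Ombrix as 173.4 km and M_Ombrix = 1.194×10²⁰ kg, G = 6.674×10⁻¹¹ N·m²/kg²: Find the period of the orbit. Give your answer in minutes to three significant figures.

T ≈ 165 minutes

μ = GM = 6.674×10⁻¹¹ × 1.194×10²⁰ = 7.969×10⁹ m³/s².
r = 173.4 + 96.87 = 270.27 km = 2.7027×10⁵ m.
Kepler's third law: T = 2π√(r³/μ) = 2π√((2.703×10⁵)³ / 7.969×10⁹).
r³/μ = 2.477×10⁶ s², so T = 2π × 1.574×10³ = 9.890×10³ s.
Converting: 9.890×10³ s ÷ 60.00 = 164.8 minutes.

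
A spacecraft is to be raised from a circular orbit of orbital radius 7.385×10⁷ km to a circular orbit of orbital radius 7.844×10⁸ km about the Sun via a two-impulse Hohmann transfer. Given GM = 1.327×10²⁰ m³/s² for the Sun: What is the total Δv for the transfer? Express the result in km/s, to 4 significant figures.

Δv_total ≈ 22.53 km/s

r₁ = 7.385×10⁷ km = 7.385×10¹⁰ m.
r₂ = 7.844×10⁸ km = 7.844×10¹¹ m.
Transfer ellipse a_t = (r₁ + r₂)/2 = 4.291×10¹¹ m.
At r₁: circular v_c1 = √(μ/r₁) = 42390 m/s; transfer-perihelion v_p = √[μ(2/r₁ − 1/a_t)] = 57310 m/s.
Δv₁ = v_p − v_c1 = 14920 m/s.
At r₂: circular v_c2 = √(μ/r₂) = 13010 m/s; transfer-aphelion v_a = √[μ(2/r₂ − 1/a_t)] = 5396 m/s.
Δv₂ = v_c2 − v_a = 7611 m/s.
Total Δv = Δv₁ + Δv₂ = 22530 m/s = 22.53 km/s.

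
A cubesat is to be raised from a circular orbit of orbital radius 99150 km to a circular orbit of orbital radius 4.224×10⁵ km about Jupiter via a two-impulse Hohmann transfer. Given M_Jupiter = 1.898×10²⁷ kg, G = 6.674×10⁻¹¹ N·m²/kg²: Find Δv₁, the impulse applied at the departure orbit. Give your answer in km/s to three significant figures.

μ = GM = 6.674×10⁻¹¹ × 1.898×10²⁷ = 1.267×10¹⁷ m³/s².
r₁ = 99150 km = 9.915×10⁷ m.
r₂ = 4.224×10⁵ km = 4.224×10⁸ m.
Transfer ellipse a_t = (r₁ + r₂)/2 = 2.608×10⁸ m.
At r₁: circular v_c1 = √(μ/r₁) = 35740 m/s; transfer-perijove v_p = √[μ(2/r₁ − 1/a_t)] = 45490 m/s.
Δv₁ = v_p − v_c1 = 9748 m/s.
= 9.748 km/s.

Δv ≈ 9.75 km/s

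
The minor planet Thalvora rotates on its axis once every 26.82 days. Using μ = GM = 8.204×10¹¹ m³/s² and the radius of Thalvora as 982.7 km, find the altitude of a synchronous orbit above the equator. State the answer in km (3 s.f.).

h_sync ≈ 47200 km

T = 26.82 days = 2.317×10⁶ s.
A synchronous orbit has period T, so by Kepler's third law a = (μT²/4π²)^(1/3).
μT²/4π² = 8.204×10¹¹ × (2.317×10⁶)² / 39.48 = 1.116×10²³ m³.
a = 4.814×10⁷ m = 48143 km.
Altitude h = a − R = 48143 − 982.7 = 47161 km.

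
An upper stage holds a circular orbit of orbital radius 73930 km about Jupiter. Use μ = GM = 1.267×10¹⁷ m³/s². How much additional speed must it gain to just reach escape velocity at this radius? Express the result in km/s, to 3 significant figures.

Δv ≈ 17.1 km/s

r = 73930 km = 7.393×10⁷ m.
Circular speed v_c = √(μ/r) = 41400 m/s.
Escape speed v_esc = √(2μ/r) = √2 × v_c = 58550 m/s.
Δv = v_esc − v_c = 17150 m/s = 17.15 km/s.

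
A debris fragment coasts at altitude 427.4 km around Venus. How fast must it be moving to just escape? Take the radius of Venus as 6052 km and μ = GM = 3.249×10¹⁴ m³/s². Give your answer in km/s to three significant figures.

r = 6052 + 427.4 = 6479.4 km = 6.4794×10⁶ m.
Escape speed v_esc = √(2μ/r) = √(2 × 3.249×10¹⁴ / 6.479×10⁶) = √(1.003×10⁸) = 10010 m/s.
= 10.01 km/s.

v_esc ≈ 10.0 km/s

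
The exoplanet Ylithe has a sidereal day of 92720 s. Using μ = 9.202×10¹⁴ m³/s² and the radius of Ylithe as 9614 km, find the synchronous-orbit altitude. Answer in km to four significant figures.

h_sync ≈ 48900 km

A synchronous orbit has period T, so by Kepler's third law a = (μT²/4π²)^(1/3).
μT²/4π² = 9.202×10¹⁴ × (9.272×10⁴)² / 39.48 = 2.004×10²³ m³.
a = 5.852×10⁷ m = 58518 km.
Altitude h = a − R = 58518 − 9614 = 48904 km.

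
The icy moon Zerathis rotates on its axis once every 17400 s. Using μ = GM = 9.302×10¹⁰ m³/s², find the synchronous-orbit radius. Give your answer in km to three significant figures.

A synchronous orbit has period T, so by Kepler's third law a = (μT²/4π²)^(1/3).
μT²/4π² = 9.302×10¹⁰ × (1.740×10⁴)² / 39.48 = 7.134×10¹⁷ m³.
a = 8.935×10⁵ m = 893.52 km.

r_sync ≈ 894 km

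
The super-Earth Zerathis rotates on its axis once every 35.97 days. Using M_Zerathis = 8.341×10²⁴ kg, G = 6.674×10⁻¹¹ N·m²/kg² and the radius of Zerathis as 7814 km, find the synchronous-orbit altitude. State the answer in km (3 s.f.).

h_sync ≈ 5.07×10⁵ km

μ = GM = 6.674×10⁻¹¹ × 8.341×10²⁴ = 5.567×10¹⁴ m³/s².
T = 35.97 days = 3.108×10⁶ s.
A synchronous orbit has period T, so by Kepler's third law a = (μT²/4π²)^(1/3).
μT²/4π² = 5.567×10¹⁴ × (3.108×10⁶)² / 39.48 = 1.362×10²⁶ m³.
a = 5.145×10⁸ m = 5.1450×10⁵ km.
Altitude h = a − R = 5.1450×10⁵ − 7814 = 5.0668×10⁵ km.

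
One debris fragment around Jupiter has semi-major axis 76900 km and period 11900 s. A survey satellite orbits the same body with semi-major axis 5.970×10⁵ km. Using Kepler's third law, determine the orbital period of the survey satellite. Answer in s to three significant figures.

T₂ ≈ 2.57×10⁵ s

Kepler's third law: T² ∝ a³, so T₂ = T₁ (a₂/a₁)^(3/2).
a₂/a₁ = 7.763, (a₂/a₁)^(3/2) = 21.63.
T₂ = 11900 × 21.63 = 2.574×10⁵ s.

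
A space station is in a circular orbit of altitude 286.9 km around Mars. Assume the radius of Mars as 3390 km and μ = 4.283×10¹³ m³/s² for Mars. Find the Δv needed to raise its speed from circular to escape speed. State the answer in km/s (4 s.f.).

r = 3390 + 286.9 = 3676.9 km = 3.6769×10⁶ m.
Circular speed v_c = √(μ/r) = 3413 m/s.
Escape speed v_esc = √(2μ/r) = √2 × v_c = 4827 m/s.
Δv = v_esc − v_c = 1414 m/s = 1.414 km/s.

Δv ≈ 1.414 km/s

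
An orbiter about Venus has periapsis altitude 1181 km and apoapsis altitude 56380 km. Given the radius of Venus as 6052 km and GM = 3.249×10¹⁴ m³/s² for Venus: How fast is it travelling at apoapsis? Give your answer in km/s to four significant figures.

r_p = 6052 + 1181 = 7233.0 km = 7.2330×10⁶ m.
r_a = 6052 + 56380 = 62432 km = 6.2432×10⁷ m.
Semi-major axis a = (r_p + r_a)/2 = 34832 km = 3.483×10⁷ m.
Vis-viva: v² = μ(2/r − 1/a) = 3.249×10¹⁴ × (3.203×10⁻⁸ − 2.871×10⁻⁸) = 1.081×10⁶ m²/s².
v = 1040 m/s = 1.040 km/s.

v ≈ 1.040 km/s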